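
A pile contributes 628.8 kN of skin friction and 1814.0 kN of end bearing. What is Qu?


Result: 2442.8 kN

Derivation:
Using Qu = Qf + Qb
Qu = 628.8 + 1814.0
Qu = 2442.8 kN


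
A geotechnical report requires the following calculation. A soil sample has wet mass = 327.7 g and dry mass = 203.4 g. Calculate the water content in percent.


Using w = (m_wet - m_dry) / m_dry * 100
m_wet - m_dry = 327.7 - 203.4 = 124.3 g
w = 124.3 / 203.4 * 100
w = 61.11 %


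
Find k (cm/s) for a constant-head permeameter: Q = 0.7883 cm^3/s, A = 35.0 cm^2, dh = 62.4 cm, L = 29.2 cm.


Compute hydraulic gradient:
i = dh / L = 62.4 / 29.2 = 2.13699
Then apply Darcy's law:
k = Q / (A * i)
k = 0.7883 / (35.0 * 2.13699)
k = 0.7883 / 74.7945
k = 0.01054 cm/s


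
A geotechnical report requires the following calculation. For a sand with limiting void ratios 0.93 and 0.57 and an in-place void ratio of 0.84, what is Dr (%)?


Using Dr = (e_max - e) / (e_max - e_min) * 100
e_max - e = 0.93 - 0.84 = 0.09
e_max - e_min = 0.93 - 0.57 = 0.36
Dr = 0.09 / 0.36 * 100
Dr = 25.0 %


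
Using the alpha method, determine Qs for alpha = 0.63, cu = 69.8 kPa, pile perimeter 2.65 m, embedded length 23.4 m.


Result: 2726.83 kN

Derivation:
Using Qs = alpha * cu * perimeter * L
Qs = 0.63 * 69.8 * 2.65 * 23.4
Qs = 2726.83 kN


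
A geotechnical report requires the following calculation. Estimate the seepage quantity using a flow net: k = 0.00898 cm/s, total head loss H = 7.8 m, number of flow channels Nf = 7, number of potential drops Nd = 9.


Result: 0.0005448 m^3/s per m

Derivation:
Convert k to m/s for unit consistency with H:
k = 0.00898 cm/s = 0.00898 / 100 m/s = 8.98e-05 m/s
Using q = k * H * Nf / Nd
Nf / Nd = 7 / 9 = 0.7778
q = 8.98e-05 * 7.8 * 0.7778
q = 0.0005448 m^3/s per m


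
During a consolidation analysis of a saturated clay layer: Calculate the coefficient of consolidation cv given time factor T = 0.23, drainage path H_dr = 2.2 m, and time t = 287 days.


Using cv = T * H_dr^2 / t
H_dr^2 = 2.2^2 = 4.84
cv = 0.23 * 4.84 / 287
cv = 0.00388 m^2/day


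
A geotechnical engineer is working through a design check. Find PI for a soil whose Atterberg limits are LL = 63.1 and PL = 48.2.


Result: 14.9

Derivation:
Using PI = LL - PL
PI = 63.1 - 48.2
PI = 14.9


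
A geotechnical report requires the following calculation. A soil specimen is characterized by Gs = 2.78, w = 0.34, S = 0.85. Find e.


Result: 1.112

Derivation:
Using the relation e = Gs * w / S
e = 2.78 * 0.34 / 0.85
e = 1.112


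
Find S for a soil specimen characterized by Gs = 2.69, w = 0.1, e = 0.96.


Using S = Gs * w / e
S = 2.69 * 0.1 / 0.96
S = 0.2802


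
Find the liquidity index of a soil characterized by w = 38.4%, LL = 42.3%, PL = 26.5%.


First compute the plasticity index:
PI = LL - PL = 42.3 - 26.5 = 15.8
Then compute the liquidity index:
LI = (w - PL) / PI
LI = (38.4 - 26.5) / 15.8
LI = 0.753


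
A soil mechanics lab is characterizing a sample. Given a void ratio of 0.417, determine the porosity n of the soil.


Using the relation n = e / (1 + e)
n = 0.417 / (1 + 0.417)
n = 0.417 / 1.417
n = 0.2943


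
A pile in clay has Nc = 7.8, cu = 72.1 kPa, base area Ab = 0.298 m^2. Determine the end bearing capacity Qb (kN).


Result: 167.59 kN

Derivation:
Using Qb = Nc * cu * Ab
Qb = 7.8 * 72.1 * 0.298
Qb = 167.59 kN


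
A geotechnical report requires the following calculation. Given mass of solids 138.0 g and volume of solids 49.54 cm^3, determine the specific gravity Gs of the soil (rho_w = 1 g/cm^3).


Using Gs = m_s / (V_s * rho_w)
Since rho_w = 1 g/cm^3:
Gs = 138.0 / 49.54
Gs = 2.786


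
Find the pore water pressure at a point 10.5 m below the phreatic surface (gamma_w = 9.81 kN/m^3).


Using u = gamma_w * h_w
u = 9.81 * 10.5
u = 103.01 kPa


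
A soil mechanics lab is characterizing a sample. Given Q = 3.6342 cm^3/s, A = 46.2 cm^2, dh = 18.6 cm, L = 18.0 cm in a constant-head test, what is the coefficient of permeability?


Compute hydraulic gradient:
i = dh / L = 18.6 / 18.0 = 1.03333
Then apply Darcy's law:
k = Q / (A * i)
k = 3.6342 / (46.2 * 1.03333)
k = 3.6342 / 47.74
k = 0.076125 cm/s


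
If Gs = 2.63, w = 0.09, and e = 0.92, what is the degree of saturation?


Using S = Gs * w / e
S = 2.63 * 0.09 / 0.92
S = 0.2573


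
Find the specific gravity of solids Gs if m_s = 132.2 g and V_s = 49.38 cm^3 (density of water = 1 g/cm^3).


Result: 2.677

Derivation:
Using Gs = m_s / (V_s * rho_w)
Since rho_w = 1 g/cm^3:
Gs = 132.2 / 49.38
Gs = 2.677


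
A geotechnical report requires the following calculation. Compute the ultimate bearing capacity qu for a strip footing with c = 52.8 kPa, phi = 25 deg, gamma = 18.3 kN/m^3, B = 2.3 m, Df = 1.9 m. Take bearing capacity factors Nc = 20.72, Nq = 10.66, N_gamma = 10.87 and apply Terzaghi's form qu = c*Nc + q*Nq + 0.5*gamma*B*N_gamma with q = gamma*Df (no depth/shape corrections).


Compute qu = c*Nc + gamma*Df*Nq + 0.5*gamma*B*N_gamma
Term 1: 52.8 * 20.72 = 1094.016
Term 2: 18.3 * 1.9 * 10.66 = 370.6482
Term 3: 0.5 * 18.3 * 2.3 * 10.87 = 228.75915
qu = 1094.016 + 370.6482 + 228.75915
qu = 1693.42 kPa


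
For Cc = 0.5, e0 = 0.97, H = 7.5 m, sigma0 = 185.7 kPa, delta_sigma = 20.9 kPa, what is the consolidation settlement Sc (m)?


Result: 0.0882 m

Derivation:
Using Sc = Cc * H / (1 + e0) * log10((sigma0 + delta_sigma) / sigma0)
Stress ratio = (185.7 + 20.9) / 185.7 = 1.11255
log10(1.11255) = 0.0463184
Cc * H / (1 + e0) = 0.5 * 7.5 / (1 + 0.97) = 1.90355
Sc = 1.90355 * 0.0463184
Sc = 0.0882 m


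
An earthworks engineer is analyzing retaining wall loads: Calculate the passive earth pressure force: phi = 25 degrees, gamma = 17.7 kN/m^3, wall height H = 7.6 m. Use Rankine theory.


Compute passive earth pressure coefficient:
Kp = tan^2(45 + phi/2) = tan^2(57.5) = 2.463913
Compute passive force:
Pp = 0.5 * Kp * gamma * H^2
Pp = 0.5 * 2.463913 * 17.7 * 7.6^2
Pp = 1259.49 kN/m


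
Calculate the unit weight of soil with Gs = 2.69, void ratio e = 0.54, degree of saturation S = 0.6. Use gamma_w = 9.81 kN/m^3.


Using gamma = gamma_w * (Gs + S*e) / (1 + e)
Numerator: Gs + S*e = 2.69 + 0.6*0.54 = 3.014
Denominator: 1 + e = 1 + 0.54 = 1.54
gamma = 9.81 * 3.014 / 1.54
gamma = 19.2 kN/m^3


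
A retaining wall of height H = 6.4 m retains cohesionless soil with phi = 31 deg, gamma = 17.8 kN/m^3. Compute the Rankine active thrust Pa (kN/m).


Compute active earth pressure coefficient:
Ka = tan^2(45 - phi/2) = tan^2(29.5) = 0.320099
Compute active force:
Pa = 0.5 * Ka * gamma * H^2
Pa = 0.5 * 0.320099 * 17.8 * 6.4^2
Pa = 116.69 kN/m


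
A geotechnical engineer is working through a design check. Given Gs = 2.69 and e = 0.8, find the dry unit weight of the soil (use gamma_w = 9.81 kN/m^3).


Result: 14.66 kN/m^3

Derivation:
Using gamma_d = Gs * gamma_w / (1 + e)
gamma_d = 2.69 * 9.81 / (1 + 0.8)
gamma_d = 2.69 * 9.81 / 1.8
gamma_d = 14.66 kN/m^3


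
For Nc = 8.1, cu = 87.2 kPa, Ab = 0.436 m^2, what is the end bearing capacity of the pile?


Using Qb = Nc * cu * Ab
Qb = 8.1 * 87.2 * 0.436
Qb = 307.96 kN


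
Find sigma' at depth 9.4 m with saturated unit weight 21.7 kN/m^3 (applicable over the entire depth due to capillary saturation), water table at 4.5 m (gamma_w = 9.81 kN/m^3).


Result: 155.91 kPa

Derivation:
Total stress = gamma_sat * depth
sigma = 21.7 * 9.4 = 203.98 kPa
Pore water pressure u = gamma_w * (depth - d_wt)
u = 9.81 * (9.4 - 4.5) = 48.069 kPa
Effective stress = sigma - u
sigma' = 203.98 - 48.069 = 155.91 kPa


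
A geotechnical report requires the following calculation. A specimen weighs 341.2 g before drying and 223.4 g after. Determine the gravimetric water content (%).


Using w = (m_wet - m_dry) / m_dry * 100
m_wet - m_dry = 341.2 - 223.4 = 117.8 g
w = 117.8 / 223.4 * 100
w = 52.73 %


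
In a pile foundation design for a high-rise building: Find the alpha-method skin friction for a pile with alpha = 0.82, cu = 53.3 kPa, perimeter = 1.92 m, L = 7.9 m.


Using Qs = alpha * cu * perimeter * L
Qs = 0.82 * 53.3 * 1.92 * 7.9
Qs = 662.93 kN


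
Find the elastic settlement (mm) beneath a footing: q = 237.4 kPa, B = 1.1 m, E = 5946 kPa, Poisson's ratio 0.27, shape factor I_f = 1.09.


Using Se = q * B * (1 - nu^2) * I_f / E
1 - nu^2 = 1 - 0.27^2 = 0.9271
Se = 237.4 * 1.1 * 0.9271 * 1.09 / 5946
Se = 0.044381 m
Convert to mm: Se = 0.044381 * 1000 = 44.381 mm


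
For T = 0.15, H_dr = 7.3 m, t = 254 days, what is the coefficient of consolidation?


Using cv = T * H_dr^2 / t
H_dr^2 = 7.3^2 = 53.29
cv = 0.15 * 53.29 / 254
cv = 0.03147 m^2/day


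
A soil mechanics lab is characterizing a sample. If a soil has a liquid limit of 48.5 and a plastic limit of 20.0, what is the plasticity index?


Result: 28.5

Derivation:
Using PI = LL - PL
PI = 48.5 - 20.0
PI = 28.5


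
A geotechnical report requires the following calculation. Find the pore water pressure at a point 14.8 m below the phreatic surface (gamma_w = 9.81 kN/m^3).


Using u = gamma_w * h_w
u = 9.81 * 14.8
u = 145.19 kPa


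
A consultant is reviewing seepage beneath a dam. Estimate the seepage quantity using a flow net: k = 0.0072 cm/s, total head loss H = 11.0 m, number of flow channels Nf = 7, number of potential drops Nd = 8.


Convert k to m/s for unit consistency with H:
k = 0.0072 cm/s = 0.0072 / 100 m/s = 7.2e-05 m/s
Using q = k * H * Nf / Nd
Nf / Nd = 7 / 8 = 0.875
q = 7.2e-05 * 11.0 * 0.875
q = 0.000693 m^3/s per m


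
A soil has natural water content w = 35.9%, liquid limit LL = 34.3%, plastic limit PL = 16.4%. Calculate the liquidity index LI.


Result: 1.089

Derivation:
First compute the plasticity index:
PI = LL - PL = 34.3 - 16.4 = 17.9
Then compute the liquidity index:
LI = (w - PL) / PI
LI = (35.9 - 16.4) / 17.9
LI = 1.089


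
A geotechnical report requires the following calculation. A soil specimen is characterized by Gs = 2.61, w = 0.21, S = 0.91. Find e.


Using the relation e = Gs * w / S
e = 2.61 * 0.21 / 0.91
e = 0.6023


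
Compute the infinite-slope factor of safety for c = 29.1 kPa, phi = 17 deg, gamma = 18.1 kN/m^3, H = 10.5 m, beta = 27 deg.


Using Fs = c / (gamma*H*sin(beta)*cos(beta)) + tan(phi)/tan(beta)
Cohesion contribution = 29.1 / (18.1*10.5*sin(27)*cos(27))
Cohesion contribution = 0.378528
Friction contribution = tan(17)/tan(27) = 0.60003
Fs = 0.378528 + 0.60003
Fs = 0.979


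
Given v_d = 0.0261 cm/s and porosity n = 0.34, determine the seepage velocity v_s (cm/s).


Using v_s = v_d / n
v_s = 0.0261 / 0.34
v_s = 0.07676 cm/s


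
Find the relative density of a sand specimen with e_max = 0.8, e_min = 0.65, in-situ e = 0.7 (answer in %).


Using Dr = (e_max - e) / (e_max - e_min) * 100
e_max - e = 0.8 - 0.7 = 0.1
e_max - e_min = 0.8 - 0.65 = 0.15
Dr = 0.1 / 0.15 * 100
Dr = 66.67 %


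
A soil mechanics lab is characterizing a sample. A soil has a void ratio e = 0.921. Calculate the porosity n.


Result: 0.4794

Derivation:
Using the relation n = e / (1 + e)
n = 0.921 / (1 + 0.921)
n = 0.921 / 1.921
n = 0.4794


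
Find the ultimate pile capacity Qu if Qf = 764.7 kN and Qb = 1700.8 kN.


Result: 2465.5 kN

Derivation:
Using Qu = Qf + Qb
Qu = 764.7 + 1700.8
Qu = 2465.5 kN


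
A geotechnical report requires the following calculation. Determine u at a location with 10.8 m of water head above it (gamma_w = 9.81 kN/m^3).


Result: 105.95 kPa

Derivation:
Using u = gamma_w * h_w
u = 9.81 * 10.8
u = 105.95 kPa


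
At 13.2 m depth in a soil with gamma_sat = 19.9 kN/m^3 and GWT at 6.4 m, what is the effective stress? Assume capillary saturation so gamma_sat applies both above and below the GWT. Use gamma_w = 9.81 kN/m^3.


Total stress = gamma_sat * depth
sigma = 19.9 * 13.2 = 262.68 kPa
Pore water pressure u = gamma_w * (depth - d_wt)
u = 9.81 * (13.2 - 6.4) = 66.708 kPa
Effective stress = sigma - u
sigma' = 262.68 - 66.708 = 195.97 kPa


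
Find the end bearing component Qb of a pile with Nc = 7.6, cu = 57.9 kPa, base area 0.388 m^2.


Result: 170.74 kN

Derivation:
Using Qb = Nc * cu * Ab
Qb = 7.6 * 57.9 * 0.388
Qb = 170.74 kN


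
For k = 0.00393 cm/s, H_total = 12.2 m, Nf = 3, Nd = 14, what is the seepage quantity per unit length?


Convert k to m/s for unit consistency with H:
k = 0.00393 cm/s = 0.00393 / 100 m/s = 3.93e-05 m/s
Using q = k * H * Nf / Nd
Nf / Nd = 3 / 14 = 0.2143
q = 3.93e-05 * 12.2 * 0.2143
q = 0.0001027 m^3/s per m


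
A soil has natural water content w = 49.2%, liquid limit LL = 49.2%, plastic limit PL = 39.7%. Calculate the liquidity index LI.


First compute the plasticity index:
PI = LL - PL = 49.2 - 39.7 = 9.5
Then compute the liquidity index:
LI = (w - PL) / PI
LI = (49.2 - 39.7) / 9.5
LI = 1.0


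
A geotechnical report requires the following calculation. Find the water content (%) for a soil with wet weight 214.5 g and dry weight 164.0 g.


Using w = (m_wet - m_dry) / m_dry * 100
m_wet - m_dry = 214.5 - 164.0 = 50.5 g
w = 50.5 / 164.0 * 100
w = 30.79 %


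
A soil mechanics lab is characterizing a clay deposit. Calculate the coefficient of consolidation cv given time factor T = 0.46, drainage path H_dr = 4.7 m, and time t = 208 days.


Using cv = T * H_dr^2 / t
H_dr^2 = 4.7^2 = 22.09
cv = 0.46 * 22.09 / 208
cv = 0.04885 m^2/day


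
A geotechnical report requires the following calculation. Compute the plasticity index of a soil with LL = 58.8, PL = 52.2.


Result: 6.6

Derivation:
Using PI = LL - PL
PI = 58.8 - 52.2
PI = 6.6


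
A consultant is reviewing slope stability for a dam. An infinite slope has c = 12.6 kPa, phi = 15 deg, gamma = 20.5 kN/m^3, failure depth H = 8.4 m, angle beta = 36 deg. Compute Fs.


Using Fs = c / (gamma*H*sin(beta)*cos(beta)) + tan(phi)/tan(beta)
Cohesion contribution = 12.6 / (20.5*8.4*sin(36)*cos(36))
Cohesion contribution = 0.153873
Friction contribution = tan(15)/tan(36) = 0.3688
Fs = 0.153873 + 0.3688
Fs = 0.523


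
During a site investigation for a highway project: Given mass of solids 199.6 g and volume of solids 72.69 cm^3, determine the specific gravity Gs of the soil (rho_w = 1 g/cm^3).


Result: 2.746

Derivation:
Using Gs = m_s / (V_s * rho_w)
Since rho_w = 1 g/cm^3:
Gs = 199.6 / 72.69
Gs = 2.746


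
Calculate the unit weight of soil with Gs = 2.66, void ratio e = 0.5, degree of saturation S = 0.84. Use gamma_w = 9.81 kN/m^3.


Result: 20.143 kN/m^3

Derivation:
Using gamma = gamma_w * (Gs + S*e) / (1 + e)
Numerator: Gs + S*e = 2.66 + 0.84*0.5 = 3.08
Denominator: 1 + e = 1 + 0.5 = 1.5
gamma = 9.81 * 3.08 / 1.5
gamma = 20.143 kN/m^3


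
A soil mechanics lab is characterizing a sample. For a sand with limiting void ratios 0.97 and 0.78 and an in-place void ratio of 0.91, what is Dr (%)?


Using Dr = (e_max - e) / (e_max - e_min) * 100
e_max - e = 0.97 - 0.91 = 0.06
e_max - e_min = 0.97 - 0.78 = 0.19
Dr = 0.06 / 0.19 * 100
Dr = 31.58 %


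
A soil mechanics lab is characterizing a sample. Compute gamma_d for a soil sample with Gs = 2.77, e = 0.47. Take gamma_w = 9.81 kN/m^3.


Result: 18.486 kN/m^3

Derivation:
Using gamma_d = Gs * gamma_w / (1 + e)
gamma_d = 2.77 * 9.81 / (1 + 0.47)
gamma_d = 2.77 * 9.81 / 1.47
gamma_d = 18.486 kN/m^3


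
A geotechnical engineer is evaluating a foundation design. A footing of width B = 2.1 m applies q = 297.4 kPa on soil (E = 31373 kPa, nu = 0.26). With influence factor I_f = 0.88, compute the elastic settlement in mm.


Using Se = q * B * (1 - nu^2) * I_f / E
1 - nu^2 = 1 - 0.26^2 = 0.9324
Se = 297.4 * 2.1 * 0.9324 * 0.88 / 31373
Se = 0.016334 m
Convert to mm: Se = 0.016334 * 1000 = 16.334 mm


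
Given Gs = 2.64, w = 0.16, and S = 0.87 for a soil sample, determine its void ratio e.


Result: 0.4855

Derivation:
Using the relation e = Gs * w / S
e = 2.64 * 0.16 / 0.87
e = 0.4855


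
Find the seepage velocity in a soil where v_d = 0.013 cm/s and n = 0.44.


Using v_s = v_d / n
v_s = 0.013 / 0.44
v_s = 0.02955 cm/s


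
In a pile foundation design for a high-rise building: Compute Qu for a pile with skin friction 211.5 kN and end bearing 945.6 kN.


Using Qu = Qf + Qb
Qu = 211.5 + 945.6
Qu = 1157.1 kN


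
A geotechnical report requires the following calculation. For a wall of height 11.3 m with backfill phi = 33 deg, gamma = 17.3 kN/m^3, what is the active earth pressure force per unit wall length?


Result: 325.61 kN/m

Derivation:
Compute active earth pressure coefficient:
Ka = tan^2(45 - phi/2) = tan^2(28.5) = 0.294801
Compute active force:
Pa = 0.5 * Ka * gamma * H^2
Pa = 0.5 * 0.294801 * 17.3 * 11.3^2
Pa = 325.61 kN/m


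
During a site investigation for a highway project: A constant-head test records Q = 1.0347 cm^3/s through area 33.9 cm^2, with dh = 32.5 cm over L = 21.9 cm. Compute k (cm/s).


Compute hydraulic gradient:
i = dh / L = 32.5 / 21.9 = 1.48402
Then apply Darcy's law:
k = Q / (A * i)
k = 1.0347 / (33.9 * 1.48402)
k = 1.0347 / 50.3082
k = 0.020567 cm/s


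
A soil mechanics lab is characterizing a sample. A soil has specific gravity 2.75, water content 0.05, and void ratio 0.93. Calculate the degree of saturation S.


Using S = Gs * w / e
S = 2.75 * 0.05 / 0.93
S = 0.1478


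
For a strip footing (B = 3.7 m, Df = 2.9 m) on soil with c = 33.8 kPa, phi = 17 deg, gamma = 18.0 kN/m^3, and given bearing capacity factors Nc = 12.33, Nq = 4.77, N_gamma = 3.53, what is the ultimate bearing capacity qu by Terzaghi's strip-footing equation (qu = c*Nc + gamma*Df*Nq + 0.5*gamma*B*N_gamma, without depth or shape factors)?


Compute qu = c*Nc + gamma*Df*Nq + 0.5*gamma*B*N_gamma
Term 1: 33.8 * 12.33 = 416.754
Term 2: 18.0 * 2.9 * 4.77 = 248.994
Term 3: 0.5 * 18.0 * 3.7 * 3.53 = 117.549
qu = 416.754 + 248.994 + 117.549
qu = 783.3 kPa


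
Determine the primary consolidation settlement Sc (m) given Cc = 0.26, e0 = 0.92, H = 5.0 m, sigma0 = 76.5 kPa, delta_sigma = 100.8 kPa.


Using Sc = Cc * H / (1 + e0) * log10((sigma0 + delta_sigma) / sigma0)
Stress ratio = (76.5 + 100.8) / 76.5 = 2.31765
log10(2.31765) = 0.365047
Cc * H / (1 + e0) = 0.26 * 5.0 / (1 + 0.92) = 0.677083
Sc = 0.677083 * 0.365047
Sc = 0.2472 m


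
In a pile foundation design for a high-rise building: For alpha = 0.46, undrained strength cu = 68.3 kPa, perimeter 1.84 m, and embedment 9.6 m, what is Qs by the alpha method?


Using Qs = alpha * cu * perimeter * L
Qs = 0.46 * 68.3 * 1.84 * 9.6
Qs = 554.97 kN


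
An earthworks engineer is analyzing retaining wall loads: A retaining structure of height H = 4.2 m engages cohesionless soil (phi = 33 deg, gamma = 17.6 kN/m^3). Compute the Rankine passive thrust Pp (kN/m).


Compute passive earth pressure coefficient:
Kp = tan^2(45 + phi/2) = tan^2(61.5) = 3.39212
Compute passive force:
Pp = 0.5 * Kp * gamma * H^2
Pp = 0.5 * 3.39212 * 17.6 * 4.2^2
Pp = 526.57 kN/m


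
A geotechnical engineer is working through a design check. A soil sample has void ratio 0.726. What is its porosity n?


Result: 0.4206

Derivation:
Using the relation n = e / (1 + e)
n = 0.726 / (1 + 0.726)
n = 0.726 / 1.726
n = 0.4206


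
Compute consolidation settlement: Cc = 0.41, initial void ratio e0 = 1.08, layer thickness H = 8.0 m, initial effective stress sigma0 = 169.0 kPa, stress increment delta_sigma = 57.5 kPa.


Result: 0.2006 m

Derivation:
Using Sc = Cc * H / (1 + e0) * log10((sigma0 + delta_sigma) / sigma0)
Stress ratio = (169.0 + 57.5) / 169.0 = 1.34024
log10(1.34024) = 0.127182
Cc * H / (1 + e0) = 0.41 * 8.0 / (1 + 1.08) = 1.57692
Sc = 1.57692 * 0.127182
Sc = 0.2006 m


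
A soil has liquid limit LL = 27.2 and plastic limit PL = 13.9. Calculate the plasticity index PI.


Using PI = LL - PL
PI = 27.2 - 13.9
PI = 13.3


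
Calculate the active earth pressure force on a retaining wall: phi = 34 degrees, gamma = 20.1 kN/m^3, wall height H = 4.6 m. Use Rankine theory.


Compute active earth pressure coefficient:
Ka = tan^2(45 - phi/2) = tan^2(28.0) = 0.282715
Compute active force:
Pa = 0.5 * Ka * gamma * H^2
Pa = 0.5 * 0.282715 * 20.1 * 4.6^2
Pa = 60.12 kN/m


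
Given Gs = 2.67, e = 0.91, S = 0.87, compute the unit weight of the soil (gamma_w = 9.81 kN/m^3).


Using gamma = gamma_w * (Gs + S*e) / (1 + e)
Numerator: Gs + S*e = 2.67 + 0.87*0.91 = 3.4617
Denominator: 1 + e = 1 + 0.91 = 1.91
gamma = 9.81 * 3.4617 / 1.91
gamma = 17.78 kN/m^3


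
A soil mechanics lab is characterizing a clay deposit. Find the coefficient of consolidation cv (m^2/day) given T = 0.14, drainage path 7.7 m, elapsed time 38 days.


Result: 0.21844 m^2/day

Derivation:
Using cv = T * H_dr^2 / t
H_dr^2 = 7.7^2 = 59.29
cv = 0.14 * 59.29 / 38
cv = 0.21844 m^2/day


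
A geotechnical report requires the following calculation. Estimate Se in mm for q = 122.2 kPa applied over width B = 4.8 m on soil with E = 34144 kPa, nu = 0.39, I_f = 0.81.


Result: 11.799 mm

Derivation:
Using Se = q * B * (1 - nu^2) * I_f / E
1 - nu^2 = 1 - 0.39^2 = 0.8479
Se = 122.2 * 4.8 * 0.8479 * 0.81 / 34144
Se = 0.011799 m
Convert to mm: Se = 0.011799 * 1000 = 11.799 mm


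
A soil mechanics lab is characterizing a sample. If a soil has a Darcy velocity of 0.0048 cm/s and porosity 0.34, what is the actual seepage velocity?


Using v_s = v_d / n
v_s = 0.0048 / 0.34
v_s = 0.01412 cm/s


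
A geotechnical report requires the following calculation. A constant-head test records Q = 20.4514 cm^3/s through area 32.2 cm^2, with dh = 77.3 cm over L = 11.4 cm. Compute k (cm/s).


Result: 0.093668 cm/s

Derivation:
Compute hydraulic gradient:
i = dh / L = 77.3 / 11.4 = 6.7807
Then apply Darcy's law:
k = Q / (A * i)
k = 20.4514 / (32.2 * 6.7807)
k = 20.4514 / 218.339
k = 0.093668 cm/s


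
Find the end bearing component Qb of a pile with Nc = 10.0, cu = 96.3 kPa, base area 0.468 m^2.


Result: 450.68 kN

Derivation:
Using Qb = Nc * cu * Ab
Qb = 10.0 * 96.3 * 0.468
Qb = 450.68 kN


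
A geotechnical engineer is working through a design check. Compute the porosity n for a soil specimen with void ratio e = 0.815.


Result: 0.449

Derivation:
Using the relation n = e / (1 + e)
n = 0.815 / (1 + 0.815)
n = 0.815 / 1.815
n = 0.449


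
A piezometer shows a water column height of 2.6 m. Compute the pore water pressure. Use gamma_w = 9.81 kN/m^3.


Result: 25.51 kPa

Derivation:
Using u = gamma_w * h_w
u = 9.81 * 2.6
u = 25.51 kPa


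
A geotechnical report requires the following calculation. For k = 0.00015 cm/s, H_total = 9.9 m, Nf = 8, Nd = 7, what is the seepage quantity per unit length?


Convert k to m/s for unit consistency with H:
k = 0.00015 cm/s = 0.00015 / 100 m/s = 1.5e-06 m/s
Using q = k * H * Nf / Nd
Nf / Nd = 8 / 7 = 1.1429
q = 1.5e-06 * 9.9 * 1.1429
q = 1.697e-05 m^3/s per m


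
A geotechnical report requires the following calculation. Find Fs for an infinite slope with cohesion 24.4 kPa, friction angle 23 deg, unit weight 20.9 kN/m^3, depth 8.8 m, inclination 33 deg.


Result: 0.944

Derivation:
Using Fs = c / (gamma*H*sin(beta)*cos(beta)) + tan(phi)/tan(beta)
Cohesion contribution = 24.4 / (20.9*8.8*sin(33)*cos(33))
Cohesion contribution = 0.290443
Friction contribution = tan(23)/tan(33) = 0.653634
Fs = 0.290443 + 0.653634
Fs = 0.944


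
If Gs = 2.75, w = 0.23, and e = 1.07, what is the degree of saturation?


Result: 0.5911

Derivation:
Using S = Gs * w / e
S = 2.75 * 0.23 / 1.07
S = 0.5911


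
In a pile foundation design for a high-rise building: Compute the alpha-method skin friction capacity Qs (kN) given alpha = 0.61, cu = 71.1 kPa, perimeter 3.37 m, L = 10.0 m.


Using Qs = alpha * cu * perimeter * L
Qs = 0.61 * 71.1 * 3.37 * 10.0
Qs = 1461.6 kN


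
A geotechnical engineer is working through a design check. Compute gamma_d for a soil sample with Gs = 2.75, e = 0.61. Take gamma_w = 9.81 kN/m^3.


Using gamma_d = Gs * gamma_w / (1 + e)
gamma_d = 2.75 * 9.81 / (1 + 0.61)
gamma_d = 2.75 * 9.81 / 1.61
gamma_d = 16.756 kN/m^3


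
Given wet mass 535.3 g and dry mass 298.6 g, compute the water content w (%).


Result: 79.27 %

Derivation:
Using w = (m_wet - m_dry) / m_dry * 100
m_wet - m_dry = 535.3 - 298.6 = 236.7 g
w = 236.7 / 298.6 * 100
w = 79.27 %


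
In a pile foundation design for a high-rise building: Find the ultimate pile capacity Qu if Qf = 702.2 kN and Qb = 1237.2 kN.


Using Qu = Qf + Qb
Qu = 702.2 + 1237.2
Qu = 1939.4 kN


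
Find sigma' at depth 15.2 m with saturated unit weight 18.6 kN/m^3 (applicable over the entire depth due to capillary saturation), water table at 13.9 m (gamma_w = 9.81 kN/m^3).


Total stress = gamma_sat * depth
sigma = 18.6 * 15.2 = 282.72 kPa
Pore water pressure u = gamma_w * (depth - d_wt)
u = 9.81 * (15.2 - 13.9) = 12.753 kPa
Effective stress = sigma - u
sigma' = 282.72 - 12.753 = 269.97 kPa


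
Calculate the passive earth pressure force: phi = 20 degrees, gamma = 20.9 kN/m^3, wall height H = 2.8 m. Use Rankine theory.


Compute passive earth pressure coefficient:
Kp = tan^2(45 + phi/2) = tan^2(55.0) = 2.039607
Compute passive force:
Pp = 0.5 * Kp * gamma * H^2
Pp = 0.5 * 2.039607 * 20.9 * 2.8^2
Pp = 167.1 kN/m


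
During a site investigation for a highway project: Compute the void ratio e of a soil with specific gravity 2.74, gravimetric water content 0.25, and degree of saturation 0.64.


Result: 1.0703

Derivation:
Using the relation e = Gs * w / S
e = 2.74 * 0.25 / 0.64
e = 1.0703


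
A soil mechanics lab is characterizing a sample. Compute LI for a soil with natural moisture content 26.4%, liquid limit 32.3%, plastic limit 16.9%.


First compute the plasticity index:
PI = LL - PL = 32.3 - 16.9 = 15.4
Then compute the liquidity index:
LI = (w - PL) / PI
LI = (26.4 - 16.9) / 15.4
LI = 0.617


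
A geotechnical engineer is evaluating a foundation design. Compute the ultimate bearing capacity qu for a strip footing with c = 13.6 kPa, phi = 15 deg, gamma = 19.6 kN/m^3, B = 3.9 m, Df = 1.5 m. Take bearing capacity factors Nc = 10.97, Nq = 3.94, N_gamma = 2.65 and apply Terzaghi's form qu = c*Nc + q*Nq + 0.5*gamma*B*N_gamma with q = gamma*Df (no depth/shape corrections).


Compute qu = c*Nc + gamma*Df*Nq + 0.5*gamma*B*N_gamma
Term 1: 13.6 * 10.97 = 149.192
Term 2: 19.6 * 1.5 * 3.94 = 115.836
Term 3: 0.5 * 19.6 * 3.9 * 2.65 = 101.283
qu = 149.192 + 115.836 + 101.283
qu = 366.31 kPa


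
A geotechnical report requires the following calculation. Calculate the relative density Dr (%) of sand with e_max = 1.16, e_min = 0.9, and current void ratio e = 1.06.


Result: 38.46 %

Derivation:
Using Dr = (e_max - e) / (e_max - e_min) * 100
e_max - e = 1.16 - 1.06 = 0.1
e_max - e_min = 1.16 - 0.9 = 0.26
Dr = 0.1 / 0.26 * 100
Dr = 38.46 %


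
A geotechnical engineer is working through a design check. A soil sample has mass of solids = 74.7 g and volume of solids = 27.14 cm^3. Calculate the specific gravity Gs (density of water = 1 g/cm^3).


Result: 2.752

Derivation:
Using Gs = m_s / (V_s * rho_w)
Since rho_w = 1 g/cm^3:
Gs = 74.7 / 27.14
Gs = 2.752


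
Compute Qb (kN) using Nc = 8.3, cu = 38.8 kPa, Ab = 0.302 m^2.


Result: 97.26 kN

Derivation:
Using Qb = Nc * cu * Ab
Qb = 8.3 * 38.8 * 0.302
Qb = 97.26 kN


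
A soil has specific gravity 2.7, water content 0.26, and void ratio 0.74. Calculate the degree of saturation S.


Result: 0.9486

Derivation:
Using S = Gs * w / e
S = 2.7 * 0.26 / 0.74
S = 0.9486


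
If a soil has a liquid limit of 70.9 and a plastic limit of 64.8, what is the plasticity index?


Using PI = LL - PL
PI = 70.9 - 64.8
PI = 6.1


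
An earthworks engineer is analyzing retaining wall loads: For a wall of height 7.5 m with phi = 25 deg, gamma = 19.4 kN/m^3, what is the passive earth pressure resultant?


Result: 1344.37 kN/m

Derivation:
Compute passive earth pressure coefficient:
Kp = tan^2(45 + phi/2) = tan^2(57.5) = 2.463913
Compute passive force:
Pp = 0.5 * Kp * gamma * H^2
Pp = 0.5 * 2.463913 * 19.4 * 7.5^2
Pp = 1344.37 kN/m


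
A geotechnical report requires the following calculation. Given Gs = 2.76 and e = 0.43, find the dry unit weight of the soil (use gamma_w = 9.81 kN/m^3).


Using gamma_d = Gs * gamma_w / (1 + e)
gamma_d = 2.76 * 9.81 / (1 + 0.43)
gamma_d = 2.76 * 9.81 / 1.43
gamma_d = 18.934 kN/m^3


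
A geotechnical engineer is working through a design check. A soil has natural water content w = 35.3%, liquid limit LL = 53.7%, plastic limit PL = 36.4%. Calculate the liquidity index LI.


Result: -0.064

Derivation:
First compute the plasticity index:
PI = LL - PL = 53.7 - 36.4 = 17.3
Then compute the liquidity index:
LI = (w - PL) / PI
LI = (35.3 - 36.4) / 17.3
LI = -0.064


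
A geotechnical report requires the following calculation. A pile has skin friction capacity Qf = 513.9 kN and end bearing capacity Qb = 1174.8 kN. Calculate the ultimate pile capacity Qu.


Result: 1688.7 kN

Derivation:
Using Qu = Qf + Qb
Qu = 513.9 + 1174.8
Qu = 1688.7 kN


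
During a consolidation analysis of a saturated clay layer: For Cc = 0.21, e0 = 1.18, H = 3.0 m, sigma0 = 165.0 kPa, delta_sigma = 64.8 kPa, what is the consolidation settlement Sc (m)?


Result: 0.0416 m

Derivation:
Using Sc = Cc * H / (1 + e0) * log10((sigma0 + delta_sigma) / sigma0)
Stress ratio = (165.0 + 64.8) / 165.0 = 1.39273
log10(1.39273) = 0.143866
Cc * H / (1 + e0) = 0.21 * 3.0 / (1 + 1.18) = 0.288991
Sc = 0.288991 * 0.143866
Sc = 0.0416 m


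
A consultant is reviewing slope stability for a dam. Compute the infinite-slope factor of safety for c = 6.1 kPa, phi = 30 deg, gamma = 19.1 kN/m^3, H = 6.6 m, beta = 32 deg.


Result: 1.032

Derivation:
Using Fs = c / (gamma*H*sin(beta)*cos(beta)) + tan(phi)/tan(beta)
Cohesion contribution = 6.1 / (19.1*6.6*sin(32)*cos(32))
Cohesion contribution = 0.107677
Friction contribution = tan(30)/tan(32) = 0.923954
Fs = 0.107677 + 0.923954
Fs = 1.032


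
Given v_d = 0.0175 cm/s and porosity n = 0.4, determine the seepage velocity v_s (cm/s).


Result: 0.04375 cm/s

Derivation:
Using v_s = v_d / n
v_s = 0.0175 / 0.4
v_s = 0.04375 cm/s


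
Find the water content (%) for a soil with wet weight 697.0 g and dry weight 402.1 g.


Using w = (m_wet - m_dry) / m_dry * 100
m_wet - m_dry = 697.0 - 402.1 = 294.9 g
w = 294.9 / 402.1 * 100
w = 73.34 %


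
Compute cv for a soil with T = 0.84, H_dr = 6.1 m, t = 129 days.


Using cv = T * H_dr^2 / t
H_dr^2 = 6.1^2 = 37.21
cv = 0.84 * 37.21 / 129
cv = 0.2423 m^2/day


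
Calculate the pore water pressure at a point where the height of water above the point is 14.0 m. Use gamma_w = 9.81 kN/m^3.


Using u = gamma_w * h_w
u = 9.81 * 14.0
u = 137.34 kPa


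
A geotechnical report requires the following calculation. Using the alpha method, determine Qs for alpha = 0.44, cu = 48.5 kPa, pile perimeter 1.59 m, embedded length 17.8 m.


Result: 603.96 kN

Derivation:
Using Qs = alpha * cu * perimeter * L
Qs = 0.44 * 48.5 * 1.59 * 17.8
Qs = 603.96 kN


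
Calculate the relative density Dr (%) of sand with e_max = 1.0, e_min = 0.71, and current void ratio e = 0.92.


Using Dr = (e_max - e) / (e_max - e_min) * 100
e_max - e = 1.0 - 0.92 = 0.08
e_max - e_min = 1.0 - 0.71 = 0.29
Dr = 0.08 / 0.29 * 100
Dr = 27.59 %


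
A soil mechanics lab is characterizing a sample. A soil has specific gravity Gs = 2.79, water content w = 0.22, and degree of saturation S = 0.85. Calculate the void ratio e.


Using the relation e = Gs * w / S
e = 2.79 * 0.22 / 0.85
e = 0.7221


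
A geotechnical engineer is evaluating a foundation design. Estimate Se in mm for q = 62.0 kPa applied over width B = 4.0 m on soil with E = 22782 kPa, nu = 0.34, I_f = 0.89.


Using Se = q * B * (1 - nu^2) * I_f / E
1 - nu^2 = 1 - 0.34^2 = 0.8844
Se = 62.0 * 4.0 * 0.8844 * 0.89 / 22782
Se = 0.008568 m
Convert to mm: Se = 0.008568 * 1000 = 8.568 mm


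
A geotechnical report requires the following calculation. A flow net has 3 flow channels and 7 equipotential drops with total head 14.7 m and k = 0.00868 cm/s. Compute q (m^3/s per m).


Result: 0.0005468 m^3/s per m

Derivation:
Convert k to m/s for unit consistency with H:
k = 0.00868 cm/s = 0.00868 / 100 m/s = 8.68e-05 m/s
Using q = k * H * Nf / Nd
Nf / Nd = 3 / 7 = 0.4286
q = 8.68e-05 * 14.7 * 0.4286
q = 0.0005468 m^3/s per m


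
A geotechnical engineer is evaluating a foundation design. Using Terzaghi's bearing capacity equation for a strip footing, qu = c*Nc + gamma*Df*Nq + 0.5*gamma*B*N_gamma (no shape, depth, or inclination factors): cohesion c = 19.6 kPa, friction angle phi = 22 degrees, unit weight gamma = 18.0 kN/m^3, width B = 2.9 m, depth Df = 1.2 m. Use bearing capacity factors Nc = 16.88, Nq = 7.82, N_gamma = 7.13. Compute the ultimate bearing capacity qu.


Result: 685.85 kPa

Derivation:
Compute qu = c*Nc + gamma*Df*Nq + 0.5*gamma*B*N_gamma
Term 1: 19.6 * 16.88 = 330.848
Term 2: 18.0 * 1.2 * 7.82 = 168.912
Term 3: 0.5 * 18.0 * 2.9 * 7.13 = 186.093
qu = 330.848 + 168.912 + 186.093
qu = 685.85 kPa


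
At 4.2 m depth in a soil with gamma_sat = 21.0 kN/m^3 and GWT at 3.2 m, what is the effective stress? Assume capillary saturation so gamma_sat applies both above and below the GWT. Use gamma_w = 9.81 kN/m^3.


Result: 78.39 kPa

Derivation:
Total stress = gamma_sat * depth
sigma = 21.0 * 4.2 = 88.2 kPa
Pore water pressure u = gamma_w * (depth - d_wt)
u = 9.81 * (4.2 - 3.2) = 9.81 kPa
Effective stress = sigma - u
sigma' = 88.2 - 9.81 = 78.39 kPa


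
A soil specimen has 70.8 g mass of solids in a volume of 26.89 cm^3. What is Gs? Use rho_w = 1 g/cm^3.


Using Gs = m_s / (V_s * rho_w)
Since rho_w = 1 g/cm^3:
Gs = 70.8 / 26.89
Gs = 2.633


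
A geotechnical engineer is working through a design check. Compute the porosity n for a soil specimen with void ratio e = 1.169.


Using the relation n = e / (1 + e)
n = 1.169 / (1 + 1.169)
n = 1.169 / 2.169
n = 0.539


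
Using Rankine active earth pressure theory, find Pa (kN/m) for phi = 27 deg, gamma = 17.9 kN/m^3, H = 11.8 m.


Compute active earth pressure coefficient:
Ka = tan^2(45 - phi/2) = tan^2(31.5) = 0.375525
Compute active force:
Pa = 0.5 * Ka * gamma * H^2
Pa = 0.5 * 0.375525 * 17.9 * 11.8^2
Pa = 467.98 kN/m


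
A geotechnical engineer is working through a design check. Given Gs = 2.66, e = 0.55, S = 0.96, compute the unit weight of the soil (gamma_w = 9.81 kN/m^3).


Using gamma = gamma_w * (Gs + S*e) / (1 + e)
Numerator: Gs + S*e = 2.66 + 0.96*0.55 = 3.188
Denominator: 1 + e = 1 + 0.55 = 1.55
gamma = 9.81 * 3.188 / 1.55
gamma = 20.177 kN/m^3


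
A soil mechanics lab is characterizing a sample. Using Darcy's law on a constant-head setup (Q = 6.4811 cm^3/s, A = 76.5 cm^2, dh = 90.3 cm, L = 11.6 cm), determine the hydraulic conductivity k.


Compute hydraulic gradient:
i = dh / L = 90.3 / 11.6 = 7.78448
Then apply Darcy's law:
k = Q / (A * i)
k = 6.4811 / (76.5 * 7.78448)
k = 6.4811 / 595.513
k = 0.010883 cm/s


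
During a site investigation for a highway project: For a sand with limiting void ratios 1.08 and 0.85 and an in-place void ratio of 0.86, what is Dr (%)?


Result: 95.65 %

Derivation:
Using Dr = (e_max - e) / (e_max - e_min) * 100
e_max - e = 1.08 - 0.86 = 0.22
e_max - e_min = 1.08 - 0.85 = 0.23
Dr = 0.22 / 0.23 * 100
Dr = 95.65 %


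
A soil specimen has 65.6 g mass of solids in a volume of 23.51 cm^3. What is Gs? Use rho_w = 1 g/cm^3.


Using Gs = m_s / (V_s * rho_w)
Since rho_w = 1 g/cm^3:
Gs = 65.6 / 23.51
Gs = 2.79


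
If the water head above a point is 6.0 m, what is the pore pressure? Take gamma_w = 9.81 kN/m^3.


Using u = gamma_w * h_w
u = 9.81 * 6.0
u = 58.86 kPa


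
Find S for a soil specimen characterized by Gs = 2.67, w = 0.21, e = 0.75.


Result: 0.7476

Derivation:
Using S = Gs * w / e
S = 2.67 * 0.21 / 0.75
S = 0.7476


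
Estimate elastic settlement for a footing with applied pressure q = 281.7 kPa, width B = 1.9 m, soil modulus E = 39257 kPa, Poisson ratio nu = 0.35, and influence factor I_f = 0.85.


Result: 10.169 mm

Derivation:
Using Se = q * B * (1 - nu^2) * I_f / E
1 - nu^2 = 1 - 0.35^2 = 0.8775
Se = 281.7 * 1.9 * 0.8775 * 0.85 / 39257
Se = 0.010169 m
Convert to mm: Se = 0.010169 * 1000 = 10.169 mm


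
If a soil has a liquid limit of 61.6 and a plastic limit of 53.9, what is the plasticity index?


Using PI = LL - PL
PI = 61.6 - 53.9
PI = 7.7


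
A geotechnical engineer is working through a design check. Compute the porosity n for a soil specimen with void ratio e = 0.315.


Result: 0.2395

Derivation:
Using the relation n = e / (1 + e)
n = 0.315 / (1 + 0.315)
n = 0.315 / 1.315
n = 0.2395


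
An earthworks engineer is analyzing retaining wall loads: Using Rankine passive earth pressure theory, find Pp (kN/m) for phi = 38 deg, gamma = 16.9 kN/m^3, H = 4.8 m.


Compute passive earth pressure coefficient:
Kp = tan^2(45 + phi/2) = tan^2(64.0) = 4.203746
Compute passive force:
Pp = 0.5 * Kp * gamma * H^2
Pp = 0.5 * 4.203746 * 16.9 * 4.8^2
Pp = 818.42 kN/m


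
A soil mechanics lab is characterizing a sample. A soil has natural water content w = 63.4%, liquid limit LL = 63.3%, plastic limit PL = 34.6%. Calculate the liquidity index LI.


Result: 1.003

Derivation:
First compute the plasticity index:
PI = LL - PL = 63.3 - 34.6 = 28.7
Then compute the liquidity index:
LI = (w - PL) / PI
LI = (63.4 - 34.6) / 28.7
LI = 1.003


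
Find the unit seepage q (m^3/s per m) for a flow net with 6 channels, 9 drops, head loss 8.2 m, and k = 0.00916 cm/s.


Result: 0.0005007 m^3/s per m

Derivation:
Convert k to m/s for unit consistency with H:
k = 0.00916 cm/s = 0.00916 / 100 m/s = 9.16e-05 m/s
Using q = k * H * Nf / Nd
Nf / Nd = 6 / 9 = 0.6667
q = 9.16e-05 * 8.2 * 0.6667
q = 0.0005007 m^3/s per m


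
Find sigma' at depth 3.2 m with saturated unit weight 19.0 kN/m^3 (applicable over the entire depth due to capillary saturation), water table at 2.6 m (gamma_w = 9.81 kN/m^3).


Total stress = gamma_sat * depth
sigma = 19.0 * 3.2 = 60.8 kPa
Pore water pressure u = gamma_w * (depth - d_wt)
u = 9.81 * (3.2 - 2.6) = 5.886 kPa
Effective stress = sigma - u
sigma' = 60.8 - 5.886 = 54.91 kPa


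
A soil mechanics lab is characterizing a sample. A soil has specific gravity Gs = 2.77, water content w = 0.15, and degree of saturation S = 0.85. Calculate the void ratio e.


Result: 0.4888

Derivation:
Using the relation e = Gs * w / S
e = 2.77 * 0.15 / 0.85
e = 0.4888


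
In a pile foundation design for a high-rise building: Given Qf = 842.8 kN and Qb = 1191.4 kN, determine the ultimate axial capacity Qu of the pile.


Using Qu = Qf + Qb
Qu = 842.8 + 1191.4
Qu = 2034.2 kN


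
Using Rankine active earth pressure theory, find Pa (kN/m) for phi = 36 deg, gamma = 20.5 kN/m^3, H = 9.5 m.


Compute active earth pressure coefficient:
Ka = tan^2(45 - phi/2) = tan^2(27.0) = 0.259616
Compute active force:
Pa = 0.5 * Ka * gamma * H^2
Pa = 0.5 * 0.259616 * 20.5 * 9.5^2
Pa = 240.16 kN/m


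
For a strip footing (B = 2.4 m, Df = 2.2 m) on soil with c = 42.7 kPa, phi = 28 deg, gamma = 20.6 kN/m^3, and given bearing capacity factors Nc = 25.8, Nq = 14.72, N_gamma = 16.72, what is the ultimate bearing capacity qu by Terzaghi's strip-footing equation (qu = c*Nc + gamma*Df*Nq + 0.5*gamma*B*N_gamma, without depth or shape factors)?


Compute qu = c*Nc + gamma*Df*Nq + 0.5*gamma*B*N_gamma
Term 1: 42.7 * 25.8 = 1101.66
Term 2: 20.6 * 2.2 * 14.72 = 667.1104
Term 3: 0.5 * 20.6 * 2.4 * 16.72 = 413.3184
qu = 1101.66 + 667.1104 + 413.3184
qu = 2182.09 kPa


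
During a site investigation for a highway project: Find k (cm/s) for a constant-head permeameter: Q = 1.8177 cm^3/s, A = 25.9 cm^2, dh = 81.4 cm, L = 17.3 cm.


Compute hydraulic gradient:
i = dh / L = 81.4 / 17.3 = 4.7052
Then apply Darcy's law:
k = Q / (A * i)
k = 1.8177 / (25.9 * 4.7052)
k = 1.8177 / 121.865
k = 0.014916 cm/s


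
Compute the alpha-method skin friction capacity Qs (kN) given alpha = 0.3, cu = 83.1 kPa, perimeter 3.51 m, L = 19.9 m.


Using Qs = alpha * cu * perimeter * L
Qs = 0.3 * 83.1 * 3.51 * 19.9
Qs = 1741.34 kN
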